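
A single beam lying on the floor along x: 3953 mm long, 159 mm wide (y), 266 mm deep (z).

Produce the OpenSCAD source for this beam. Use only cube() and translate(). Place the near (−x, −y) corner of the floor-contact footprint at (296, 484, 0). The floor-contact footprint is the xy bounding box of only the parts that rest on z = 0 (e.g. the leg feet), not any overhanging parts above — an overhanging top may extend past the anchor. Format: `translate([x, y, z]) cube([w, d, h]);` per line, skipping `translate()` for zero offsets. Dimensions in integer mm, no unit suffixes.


translate([296, 484, 0]) cube([3953, 159, 266]);


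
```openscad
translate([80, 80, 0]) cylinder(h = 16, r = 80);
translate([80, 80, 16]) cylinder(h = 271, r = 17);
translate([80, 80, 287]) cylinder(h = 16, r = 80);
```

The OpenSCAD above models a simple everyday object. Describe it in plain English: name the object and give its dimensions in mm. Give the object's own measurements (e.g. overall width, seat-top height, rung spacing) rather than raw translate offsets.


A spool: two coaxial disc flanges of radius 80 mm and thickness 16 mm, joined by a core cylinder of radius 17 mm and height 271 mm. The lower flange rests on z = 0 and the three cylinders share a vertical axis.


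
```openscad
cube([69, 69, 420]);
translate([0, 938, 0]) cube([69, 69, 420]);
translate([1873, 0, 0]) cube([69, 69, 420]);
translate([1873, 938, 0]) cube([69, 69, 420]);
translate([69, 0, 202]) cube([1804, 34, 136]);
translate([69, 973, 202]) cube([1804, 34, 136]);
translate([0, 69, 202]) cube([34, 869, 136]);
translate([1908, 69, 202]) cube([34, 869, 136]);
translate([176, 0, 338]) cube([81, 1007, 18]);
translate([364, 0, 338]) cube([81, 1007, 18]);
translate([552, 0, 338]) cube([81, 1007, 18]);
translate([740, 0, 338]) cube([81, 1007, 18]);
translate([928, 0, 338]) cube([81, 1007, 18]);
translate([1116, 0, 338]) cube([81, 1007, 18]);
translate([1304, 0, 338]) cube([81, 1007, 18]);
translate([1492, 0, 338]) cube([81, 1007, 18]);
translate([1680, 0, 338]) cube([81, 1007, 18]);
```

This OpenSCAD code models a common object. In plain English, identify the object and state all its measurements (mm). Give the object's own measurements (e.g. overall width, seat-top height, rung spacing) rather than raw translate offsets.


A bed frame 1942 mm long (x) by 1007 mm wide (y). Four 69×69 mm corner posts, 420 mm tall, at the corners of the footprint. Four rails of 34 mm thickness and 136 mm height run between adjacent posts with their undersides at z = 202 mm, their outer faces flush with the outside of the frame (the two x-running rails run between the posts' inner faces; the two y-running rails run between the posts' inner faces). 9 slats, each 81 mm wide (x) and 18 mm thick, lie across the top of the two x-running rails, running the full 1007 mm width of the frame in y; along x they sit between the end posts with a 107 mm gap after the −x posts and between neighbouring slats, leaving 112 mm before the +x posts.


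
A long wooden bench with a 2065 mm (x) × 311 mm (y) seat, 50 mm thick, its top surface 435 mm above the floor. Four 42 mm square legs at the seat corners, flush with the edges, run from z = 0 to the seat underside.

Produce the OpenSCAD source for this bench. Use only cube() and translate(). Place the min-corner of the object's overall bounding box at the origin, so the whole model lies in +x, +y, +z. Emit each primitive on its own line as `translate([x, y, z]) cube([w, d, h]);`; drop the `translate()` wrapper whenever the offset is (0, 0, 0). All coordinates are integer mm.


// leg_h = 435 − 50 = 385
translate([0, 0, 385]) cube([2065, 311, 50]);
cube([42, 42, 385]);
translate([0, 269, 0]) cube([42, 42, 385]);
translate([2023, 0, 0]) cube([42, 42, 385]);
translate([2023, 269, 0]) cube([42, 42, 385]);


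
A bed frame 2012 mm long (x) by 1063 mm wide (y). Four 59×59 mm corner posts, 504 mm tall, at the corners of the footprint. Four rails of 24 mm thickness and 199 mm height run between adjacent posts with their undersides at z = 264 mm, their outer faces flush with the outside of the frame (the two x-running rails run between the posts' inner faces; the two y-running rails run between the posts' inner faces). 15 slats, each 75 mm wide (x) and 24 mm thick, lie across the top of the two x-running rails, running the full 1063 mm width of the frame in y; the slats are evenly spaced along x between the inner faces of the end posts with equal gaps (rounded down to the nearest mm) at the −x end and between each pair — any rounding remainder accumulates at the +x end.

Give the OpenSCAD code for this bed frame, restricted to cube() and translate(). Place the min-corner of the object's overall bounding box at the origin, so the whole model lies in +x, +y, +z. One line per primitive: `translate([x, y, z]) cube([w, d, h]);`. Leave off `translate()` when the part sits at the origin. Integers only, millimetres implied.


cube([59, 59, 504]);
translate([0, 1004, 0]) cube([59, 59, 504]);
translate([1953, 0, 0]) cube([59, 59, 504]);
translate([1953, 1004, 0]) cube([59, 59, 504]);
translate([59, 0, 264]) cube([1894, 24, 199]);
translate([59, 1039, 264]) cube([1894, 24, 199]);
translate([0, 59, 264]) cube([24, 945, 199]);
translate([1988, 59, 264]) cube([24, 945, 199]);
translate([107, 0, 463]) cube([75, 1063, 24]);
translate([230, 0, 463]) cube([75, 1063, 24]);
translate([353, 0, 463]) cube([75, 1063, 24]);
translate([476, 0, 463]) cube([75, 1063, 24]);
translate([599, 0, 463]) cube([75, 1063, 24]);
translate([722, 0, 463]) cube([75, 1063, 24]);
translate([845, 0, 463]) cube([75, 1063, 24]);
translate([968, 0, 463]) cube([75, 1063, 24]);
translate([1091, 0, 463]) cube([75, 1063, 24]);
translate([1214, 0, 463]) cube([75, 1063, 24]);
translate([1337, 0, 463]) cube([75, 1063, 24]);
translate([1460, 0, 463]) cube([75, 1063, 24]);
translate([1583, 0, 463]) cube([75, 1063, 24]);
translate([1706, 0, 463]) cube([75, 1063, 24]);
translate([1829, 0, 463]) cube([75, 1063, 24]);


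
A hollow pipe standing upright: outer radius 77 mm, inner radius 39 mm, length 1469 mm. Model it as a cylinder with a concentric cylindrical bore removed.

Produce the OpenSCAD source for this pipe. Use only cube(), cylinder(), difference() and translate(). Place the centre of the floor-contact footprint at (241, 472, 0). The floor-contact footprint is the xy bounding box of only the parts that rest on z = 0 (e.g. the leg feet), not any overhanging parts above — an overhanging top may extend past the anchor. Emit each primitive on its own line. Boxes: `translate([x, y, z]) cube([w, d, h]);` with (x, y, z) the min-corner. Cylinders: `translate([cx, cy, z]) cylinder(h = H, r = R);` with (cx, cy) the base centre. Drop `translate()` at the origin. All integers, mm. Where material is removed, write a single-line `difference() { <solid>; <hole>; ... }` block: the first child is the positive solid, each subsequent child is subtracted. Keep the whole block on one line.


difference() { translate([241, 472, 0]) cylinder(h = 1469, r = 77); translate([241, 472, 0]) cylinder(h = 1469, r = 39); }


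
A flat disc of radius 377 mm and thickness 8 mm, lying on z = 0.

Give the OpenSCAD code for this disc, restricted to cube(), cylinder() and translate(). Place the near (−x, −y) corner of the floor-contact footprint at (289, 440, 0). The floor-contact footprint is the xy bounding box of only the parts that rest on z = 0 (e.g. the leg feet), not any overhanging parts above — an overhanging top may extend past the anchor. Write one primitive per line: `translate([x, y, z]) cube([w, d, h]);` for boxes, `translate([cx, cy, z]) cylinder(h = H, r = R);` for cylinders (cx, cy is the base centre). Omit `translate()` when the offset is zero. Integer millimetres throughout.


translate([666, 817, 0]) cylinder(h = 8, r = 377);


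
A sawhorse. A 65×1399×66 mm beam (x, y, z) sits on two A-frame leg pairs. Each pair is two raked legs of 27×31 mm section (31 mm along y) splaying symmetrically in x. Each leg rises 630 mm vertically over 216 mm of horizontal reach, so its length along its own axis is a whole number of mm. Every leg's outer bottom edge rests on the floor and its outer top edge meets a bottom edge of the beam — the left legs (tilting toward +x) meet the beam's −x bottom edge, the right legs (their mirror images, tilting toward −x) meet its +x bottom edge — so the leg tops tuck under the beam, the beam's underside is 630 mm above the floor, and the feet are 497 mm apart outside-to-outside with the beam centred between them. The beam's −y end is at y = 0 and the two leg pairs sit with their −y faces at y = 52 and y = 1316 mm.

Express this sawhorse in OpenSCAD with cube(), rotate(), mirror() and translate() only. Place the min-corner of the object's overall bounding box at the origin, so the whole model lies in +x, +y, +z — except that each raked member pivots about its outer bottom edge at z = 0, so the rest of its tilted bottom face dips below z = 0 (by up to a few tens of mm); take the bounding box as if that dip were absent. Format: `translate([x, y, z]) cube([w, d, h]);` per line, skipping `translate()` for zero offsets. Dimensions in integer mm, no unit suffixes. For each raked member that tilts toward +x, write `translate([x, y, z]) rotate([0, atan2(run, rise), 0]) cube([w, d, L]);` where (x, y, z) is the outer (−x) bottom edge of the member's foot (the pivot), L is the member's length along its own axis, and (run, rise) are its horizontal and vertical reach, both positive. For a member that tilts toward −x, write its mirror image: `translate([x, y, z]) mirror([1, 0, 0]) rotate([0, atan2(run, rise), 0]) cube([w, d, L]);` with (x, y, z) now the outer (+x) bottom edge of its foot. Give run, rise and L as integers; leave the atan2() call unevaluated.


// leg length = √(216² + 630²) = 666
// right-leg outer foot x = 2·216 + 65 = 497
// beam min-corner = (216, 0, 630)
translate([216, 0, 630]) cube([65, 1399, 66]);
translate([0, 52, 0]) rotate([0, atan2(216, 630), 0]) cube([27, 31, 666]);
translate([497, 52, 0]) mirror([1, 0, 0]) rotate([0, atan2(216, 630), 0]) cube([27, 31, 666]);
translate([0, 1316, 0]) rotate([0, atan2(216, 630), 0]) cube([27, 31, 666]);
translate([497, 1316, 0]) mirror([1, 0, 0]) rotate([0, atan2(216, 630), 0]) cube([27, 31, 666]);


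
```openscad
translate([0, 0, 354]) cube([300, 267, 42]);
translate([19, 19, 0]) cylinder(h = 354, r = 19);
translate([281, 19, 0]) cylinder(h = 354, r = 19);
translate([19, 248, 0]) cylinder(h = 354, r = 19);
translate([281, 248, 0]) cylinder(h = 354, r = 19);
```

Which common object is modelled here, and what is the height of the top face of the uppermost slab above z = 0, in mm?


A stool. The seat height is 396 mm.

A 300×267×42 slab at z = 354 on four corner cylinders — a stool. The seat top is 354 + 42 = 396 mm.


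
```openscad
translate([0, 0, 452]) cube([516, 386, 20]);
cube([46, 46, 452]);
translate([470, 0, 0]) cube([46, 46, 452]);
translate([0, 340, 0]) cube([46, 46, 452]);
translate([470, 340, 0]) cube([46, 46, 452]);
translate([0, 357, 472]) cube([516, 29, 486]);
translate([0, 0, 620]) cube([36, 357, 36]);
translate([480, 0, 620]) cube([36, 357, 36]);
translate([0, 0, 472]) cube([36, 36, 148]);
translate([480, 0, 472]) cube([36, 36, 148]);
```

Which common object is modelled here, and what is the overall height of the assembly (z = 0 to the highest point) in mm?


A chair. The overall height is 958 mm.

A slab on four corner posts with a tall panel at the back — a chair. The seat slab sits at z = 452 with thickness 20, and the 486 mm backrest starts at the seat top, so the overall height is 452 + 20 + 486 = 958 mm.


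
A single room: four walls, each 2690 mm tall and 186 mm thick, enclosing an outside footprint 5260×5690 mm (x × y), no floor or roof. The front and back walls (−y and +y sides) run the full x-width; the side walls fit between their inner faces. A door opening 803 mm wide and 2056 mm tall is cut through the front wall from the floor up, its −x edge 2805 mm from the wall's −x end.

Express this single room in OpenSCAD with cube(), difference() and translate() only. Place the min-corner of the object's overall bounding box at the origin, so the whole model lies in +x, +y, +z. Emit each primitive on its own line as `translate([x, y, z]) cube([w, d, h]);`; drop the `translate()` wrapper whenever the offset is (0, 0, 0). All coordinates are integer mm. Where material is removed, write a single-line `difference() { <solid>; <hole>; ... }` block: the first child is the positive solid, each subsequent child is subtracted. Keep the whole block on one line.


difference() { cube([5260, 186, 2690]); translate([2805, 0, 0]) cube([803, 186, 2056]); }
translate([0, 5504, 0]) cube([5260, 186, 2690]);
translate([0, 186, 0]) cube([186, 5318, 2690]);
translate([5074, 186, 0]) cube([186, 5318, 2690]);


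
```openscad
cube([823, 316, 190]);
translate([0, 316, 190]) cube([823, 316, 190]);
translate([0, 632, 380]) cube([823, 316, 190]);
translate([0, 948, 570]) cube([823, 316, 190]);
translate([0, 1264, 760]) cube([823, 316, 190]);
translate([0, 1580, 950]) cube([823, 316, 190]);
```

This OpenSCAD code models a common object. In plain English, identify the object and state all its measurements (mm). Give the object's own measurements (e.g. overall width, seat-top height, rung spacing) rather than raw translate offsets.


A straight staircase of 6 solid steps. Each step is 823 mm wide (x), 316 mm deep (y, the going) and 190 mm tall (the rise). The first step rests on the floor; each subsequent step sits one going further in +y and one rise higher in +z, directly behind and above the previous step with no overlap.


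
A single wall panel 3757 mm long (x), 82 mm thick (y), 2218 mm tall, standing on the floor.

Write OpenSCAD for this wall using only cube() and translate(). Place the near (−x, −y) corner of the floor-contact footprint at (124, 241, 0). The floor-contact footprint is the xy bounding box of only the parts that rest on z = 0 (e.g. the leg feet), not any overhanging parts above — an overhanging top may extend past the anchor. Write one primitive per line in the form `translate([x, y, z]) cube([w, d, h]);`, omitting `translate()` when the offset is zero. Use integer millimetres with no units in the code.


translate([124, 241, 0]) cube([3757, 82, 2218]);


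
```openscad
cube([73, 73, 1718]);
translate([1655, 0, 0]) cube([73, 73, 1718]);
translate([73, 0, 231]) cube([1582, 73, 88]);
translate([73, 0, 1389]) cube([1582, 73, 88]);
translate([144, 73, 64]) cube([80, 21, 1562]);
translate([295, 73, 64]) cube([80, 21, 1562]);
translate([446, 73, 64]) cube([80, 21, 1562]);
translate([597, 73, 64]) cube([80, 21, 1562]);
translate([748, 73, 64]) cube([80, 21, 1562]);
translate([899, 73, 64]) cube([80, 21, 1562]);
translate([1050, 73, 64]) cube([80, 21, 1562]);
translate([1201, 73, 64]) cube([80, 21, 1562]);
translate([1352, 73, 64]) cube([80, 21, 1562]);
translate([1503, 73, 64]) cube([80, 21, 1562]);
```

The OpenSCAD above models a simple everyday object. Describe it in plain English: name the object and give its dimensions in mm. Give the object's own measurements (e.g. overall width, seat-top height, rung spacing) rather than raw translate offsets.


A fence section. Two 73×73 mm posts, 1718 mm tall, stand on the floor with a clear span of 1582 mm between their inner faces. Two horizontal rails of 73×88 mm section span the gap between the posts with their undersides at z = 231 mm and z = 1389 mm, flush with the posts' −y face. 10 pickets, each 80 mm wide, 21 mm thick and 1562 mm tall, are fixed to the +y face of the rails with their bottoms at z = 64 mm, spaced across the span with a 71 mm gap after the −x post and between neighbouring pickets, with 72 mm left before the +x post.


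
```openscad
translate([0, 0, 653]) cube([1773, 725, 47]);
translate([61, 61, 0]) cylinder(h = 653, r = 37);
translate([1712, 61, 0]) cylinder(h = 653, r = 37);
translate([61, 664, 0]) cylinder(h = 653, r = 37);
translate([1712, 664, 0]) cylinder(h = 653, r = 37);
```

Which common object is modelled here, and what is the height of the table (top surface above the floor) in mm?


A table. The table height is 700 mm.

A 1773×725×47 slab sits at z = 653 on four Ø74 mm round legs — a table. The top surface is at 653 + 47 = 700 mm.


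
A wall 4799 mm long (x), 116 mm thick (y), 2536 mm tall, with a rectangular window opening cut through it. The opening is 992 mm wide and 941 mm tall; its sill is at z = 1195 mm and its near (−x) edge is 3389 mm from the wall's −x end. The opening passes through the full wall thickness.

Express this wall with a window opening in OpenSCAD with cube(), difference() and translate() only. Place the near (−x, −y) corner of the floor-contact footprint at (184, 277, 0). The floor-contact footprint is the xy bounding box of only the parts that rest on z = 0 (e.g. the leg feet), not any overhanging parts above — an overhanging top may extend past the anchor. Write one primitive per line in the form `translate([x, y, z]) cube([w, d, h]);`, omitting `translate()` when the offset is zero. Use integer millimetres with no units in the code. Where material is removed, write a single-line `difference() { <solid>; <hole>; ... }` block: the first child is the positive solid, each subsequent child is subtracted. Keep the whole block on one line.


difference() { translate([184, 277, 0]) cube([4799, 116, 2536]); translate([3573, 277, 1195]) cube([992, 116, 941]); }


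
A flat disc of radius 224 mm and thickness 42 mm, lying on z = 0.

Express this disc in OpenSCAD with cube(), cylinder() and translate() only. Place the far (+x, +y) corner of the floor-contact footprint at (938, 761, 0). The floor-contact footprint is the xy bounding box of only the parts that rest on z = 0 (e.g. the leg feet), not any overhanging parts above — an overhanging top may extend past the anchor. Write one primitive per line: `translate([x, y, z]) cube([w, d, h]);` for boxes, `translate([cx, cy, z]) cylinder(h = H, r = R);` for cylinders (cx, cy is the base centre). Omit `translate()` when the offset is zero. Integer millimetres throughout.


translate([714, 537, 0]) cylinder(h = 42, r = 224);


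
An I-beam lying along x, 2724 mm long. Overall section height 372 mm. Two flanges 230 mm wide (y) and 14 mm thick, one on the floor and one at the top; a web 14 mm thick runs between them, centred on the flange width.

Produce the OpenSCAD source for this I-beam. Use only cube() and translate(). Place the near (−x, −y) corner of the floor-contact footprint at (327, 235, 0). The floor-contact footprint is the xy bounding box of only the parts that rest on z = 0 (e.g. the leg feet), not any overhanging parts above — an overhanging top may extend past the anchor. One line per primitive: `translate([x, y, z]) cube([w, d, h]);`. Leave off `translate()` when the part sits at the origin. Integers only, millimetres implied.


translate([327, 235, 0]) cube([2724, 230, 14]);
translate([327, 343, 14]) cube([2724, 14, 344]);
translate([327, 235, 358]) cube([2724, 230, 14]);


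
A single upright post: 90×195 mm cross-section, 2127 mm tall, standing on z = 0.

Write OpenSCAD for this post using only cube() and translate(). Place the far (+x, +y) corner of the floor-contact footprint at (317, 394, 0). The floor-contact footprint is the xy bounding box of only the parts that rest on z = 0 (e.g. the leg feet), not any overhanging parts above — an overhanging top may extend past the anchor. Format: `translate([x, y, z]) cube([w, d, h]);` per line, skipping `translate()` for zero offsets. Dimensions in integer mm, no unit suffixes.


translate([227, 199, 0]) cube([90, 195, 2127]);


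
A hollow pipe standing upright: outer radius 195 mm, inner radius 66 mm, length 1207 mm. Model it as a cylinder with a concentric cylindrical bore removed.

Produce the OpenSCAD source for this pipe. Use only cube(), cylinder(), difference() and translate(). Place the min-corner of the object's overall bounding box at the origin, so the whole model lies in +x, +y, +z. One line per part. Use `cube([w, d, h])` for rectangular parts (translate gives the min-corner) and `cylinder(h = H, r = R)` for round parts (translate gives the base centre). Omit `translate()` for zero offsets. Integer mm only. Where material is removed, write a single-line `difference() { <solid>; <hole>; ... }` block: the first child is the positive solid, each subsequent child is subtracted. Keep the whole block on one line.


difference() { translate([195, 195, 0]) cylinder(h = 1207, r = 195); translate([195, 195, 0]) cylinder(h = 1207, r = 66); }


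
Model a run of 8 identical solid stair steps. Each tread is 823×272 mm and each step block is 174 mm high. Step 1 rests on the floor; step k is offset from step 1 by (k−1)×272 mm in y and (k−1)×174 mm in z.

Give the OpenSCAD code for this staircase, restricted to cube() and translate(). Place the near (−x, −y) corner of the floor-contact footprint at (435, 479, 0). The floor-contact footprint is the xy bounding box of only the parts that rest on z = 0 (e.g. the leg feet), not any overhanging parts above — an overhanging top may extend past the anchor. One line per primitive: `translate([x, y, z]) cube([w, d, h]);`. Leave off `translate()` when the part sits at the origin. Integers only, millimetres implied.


translate([435, 479, 0]) cube([823, 272, 174]);
translate([435, 751, 174]) cube([823, 272, 174]);
translate([435, 1023, 348]) cube([823, 272, 174]);
translate([435, 1295, 522]) cube([823, 272, 174]);
translate([435, 1567, 696]) cube([823, 272, 174]);
translate([435, 1839, 870]) cube([823, 272, 174]);
translate([435, 2111, 1044]) cube([823, 272, 174]);
translate([435, 2383, 1218]) cube([823, 272, 174]);


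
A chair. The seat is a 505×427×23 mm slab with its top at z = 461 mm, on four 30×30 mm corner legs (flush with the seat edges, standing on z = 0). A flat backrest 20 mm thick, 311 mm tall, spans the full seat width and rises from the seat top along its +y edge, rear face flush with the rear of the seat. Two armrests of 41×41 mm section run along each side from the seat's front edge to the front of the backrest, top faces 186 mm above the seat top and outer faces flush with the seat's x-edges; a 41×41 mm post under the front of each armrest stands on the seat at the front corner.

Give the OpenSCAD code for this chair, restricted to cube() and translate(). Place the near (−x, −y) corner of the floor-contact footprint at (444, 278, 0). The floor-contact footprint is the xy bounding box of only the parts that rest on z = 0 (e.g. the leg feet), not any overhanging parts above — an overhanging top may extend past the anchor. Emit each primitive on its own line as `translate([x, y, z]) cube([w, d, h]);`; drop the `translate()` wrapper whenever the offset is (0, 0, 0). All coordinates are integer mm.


translate([444, 278, 438]) cube([505, 427, 23]);
translate([444, 278, 0]) cube([30, 30, 438]);
translate([919, 278, 0]) cube([30, 30, 438]);
translate([444, 675, 0]) cube([30, 30, 438]);
translate([919, 675, 0]) cube([30, 30, 438]);
translate([444, 685, 461]) cube([505, 20, 311]);
translate([444, 278, 606]) cube([41, 407, 41]);
translate([908, 278, 606]) cube([41, 407, 41]);
translate([444, 278, 461]) cube([41, 41, 145]);
translate([908, 278, 461]) cube([41, 41, 145]);


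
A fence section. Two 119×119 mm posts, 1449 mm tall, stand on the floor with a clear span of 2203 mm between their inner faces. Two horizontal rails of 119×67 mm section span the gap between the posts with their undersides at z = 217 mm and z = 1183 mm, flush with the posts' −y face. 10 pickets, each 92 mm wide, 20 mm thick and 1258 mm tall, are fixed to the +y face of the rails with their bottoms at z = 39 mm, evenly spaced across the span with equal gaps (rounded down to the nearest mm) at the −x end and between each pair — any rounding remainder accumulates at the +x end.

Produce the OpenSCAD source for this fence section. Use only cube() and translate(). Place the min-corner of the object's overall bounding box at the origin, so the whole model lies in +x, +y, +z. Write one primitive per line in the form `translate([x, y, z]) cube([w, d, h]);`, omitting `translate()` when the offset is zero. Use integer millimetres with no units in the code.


cube([119, 119, 1449]);
translate([2322, 0, 0]) cube([119, 119, 1449]);
translate([119, 0, 217]) cube([2203, 119, 67]);
translate([119, 0, 1183]) cube([2203, 119, 67]);
translate([235, 119, 39]) cube([92, 20, 1258]);
translate([443, 119, 39]) cube([92, 20, 1258]);
translate([651, 119, 39]) cube([92, 20, 1258]);
translate([859, 119, 39]) cube([92, 20, 1258]);
translate([1067, 119, 39]) cube([92, 20, 1258]);
translate([1275, 119, 39]) cube([92, 20, 1258]);
translate([1483, 119, 39]) cube([92, 20, 1258]);
translate([1691, 119, 39]) cube([92, 20, 1258]);
translate([1899, 119, 39]) cube([92, 20, 1258]);
translate([2107, 119, 39]) cube([92, 20, 1258]);


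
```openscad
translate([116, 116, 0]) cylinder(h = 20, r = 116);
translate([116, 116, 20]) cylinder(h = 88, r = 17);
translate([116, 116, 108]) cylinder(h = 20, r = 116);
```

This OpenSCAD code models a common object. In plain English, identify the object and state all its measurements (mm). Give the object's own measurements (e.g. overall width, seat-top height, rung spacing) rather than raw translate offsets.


A spool: two coaxial disc flanges of radius 116 mm and thickness 20 mm, joined by a core cylinder of radius 17 mm and height 88 mm. The lower flange rests on z = 0 and the three cylinders share a vertical axis.


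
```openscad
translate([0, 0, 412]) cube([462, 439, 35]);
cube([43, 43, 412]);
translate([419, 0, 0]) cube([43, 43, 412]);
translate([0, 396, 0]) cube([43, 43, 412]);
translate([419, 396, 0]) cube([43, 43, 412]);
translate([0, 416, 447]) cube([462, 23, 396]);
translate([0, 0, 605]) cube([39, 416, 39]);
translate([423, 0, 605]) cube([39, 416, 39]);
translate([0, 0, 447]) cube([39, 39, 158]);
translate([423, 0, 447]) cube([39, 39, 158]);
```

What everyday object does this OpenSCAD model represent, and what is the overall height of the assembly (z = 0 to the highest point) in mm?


A chair. The overall height is 843 mm.

A slab on four corner posts with a tall panel at the back — a chair. The seat slab sits at z = 412 with thickness 35, and the 396 mm backrest starts at the seat top, so the overall height is 412 + 35 + 396 = 843 mm.


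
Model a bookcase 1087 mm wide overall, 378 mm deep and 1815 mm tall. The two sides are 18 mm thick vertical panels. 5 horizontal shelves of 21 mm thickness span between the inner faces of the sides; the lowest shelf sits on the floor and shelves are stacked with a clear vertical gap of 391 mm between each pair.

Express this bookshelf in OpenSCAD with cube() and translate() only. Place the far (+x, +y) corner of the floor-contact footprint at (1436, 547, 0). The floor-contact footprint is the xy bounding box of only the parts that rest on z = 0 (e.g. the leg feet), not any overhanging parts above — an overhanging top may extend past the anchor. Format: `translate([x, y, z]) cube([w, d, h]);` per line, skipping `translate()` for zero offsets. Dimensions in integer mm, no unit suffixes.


translate([349, 169, 0]) cube([18, 378, 1815]);
translate([1418, 169, 0]) cube([18, 378, 1815]);
translate([367, 169, 0]) cube([1051, 378, 21]);
translate([367, 169, 412]) cube([1051, 378, 21]);
translate([367, 169, 824]) cube([1051, 378, 21]);
translate([367, 169, 1236]) cube([1051, 378, 21]);
translate([367, 169, 1648]) cube([1051, 378, 21]);


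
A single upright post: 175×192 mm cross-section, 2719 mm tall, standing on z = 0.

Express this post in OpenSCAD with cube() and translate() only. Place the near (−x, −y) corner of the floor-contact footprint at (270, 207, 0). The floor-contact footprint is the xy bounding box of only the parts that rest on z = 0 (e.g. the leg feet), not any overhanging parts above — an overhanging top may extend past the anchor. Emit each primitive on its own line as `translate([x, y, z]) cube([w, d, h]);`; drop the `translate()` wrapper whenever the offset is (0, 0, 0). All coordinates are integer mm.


translate([270, 207, 0]) cube([175, 192, 2719]);


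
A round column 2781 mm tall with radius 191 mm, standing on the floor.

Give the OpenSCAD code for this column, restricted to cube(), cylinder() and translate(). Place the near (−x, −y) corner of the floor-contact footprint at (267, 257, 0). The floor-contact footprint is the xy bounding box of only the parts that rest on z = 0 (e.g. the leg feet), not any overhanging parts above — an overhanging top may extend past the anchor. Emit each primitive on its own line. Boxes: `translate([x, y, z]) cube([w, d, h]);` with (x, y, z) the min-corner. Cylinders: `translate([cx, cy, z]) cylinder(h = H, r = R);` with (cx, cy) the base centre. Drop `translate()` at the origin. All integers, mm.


translate([458, 448, 0]) cylinder(h = 2781, r = 191);


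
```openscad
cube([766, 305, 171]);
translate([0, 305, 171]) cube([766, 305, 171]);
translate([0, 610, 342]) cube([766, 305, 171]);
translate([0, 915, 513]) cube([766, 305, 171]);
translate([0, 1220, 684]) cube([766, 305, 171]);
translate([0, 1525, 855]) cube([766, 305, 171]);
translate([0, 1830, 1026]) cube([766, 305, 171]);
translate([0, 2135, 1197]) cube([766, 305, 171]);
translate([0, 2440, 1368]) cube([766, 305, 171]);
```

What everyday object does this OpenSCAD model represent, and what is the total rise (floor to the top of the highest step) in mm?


A staircase. The total rise is 1539 mm.

9 identical blocks, each offset up and back from the previous — a staircase. Each step is 171 mm tall and there are 9 of them, so the total rise is 9 × 171 = 1539 mm.


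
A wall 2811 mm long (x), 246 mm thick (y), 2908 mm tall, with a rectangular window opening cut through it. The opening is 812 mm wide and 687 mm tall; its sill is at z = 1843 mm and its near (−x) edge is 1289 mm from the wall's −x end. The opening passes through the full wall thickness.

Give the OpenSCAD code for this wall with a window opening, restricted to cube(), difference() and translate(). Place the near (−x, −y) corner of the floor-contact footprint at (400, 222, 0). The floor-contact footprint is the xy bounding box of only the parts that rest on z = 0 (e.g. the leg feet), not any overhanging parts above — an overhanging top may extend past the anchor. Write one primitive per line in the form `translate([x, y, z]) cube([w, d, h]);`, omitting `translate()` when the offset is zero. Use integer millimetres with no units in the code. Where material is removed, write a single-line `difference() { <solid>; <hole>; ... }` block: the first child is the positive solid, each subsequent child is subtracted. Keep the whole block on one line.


difference() { translate([400, 222, 0]) cube([2811, 246, 2908]); translate([1689, 222, 1843]) cube([812, 246, 687]); }


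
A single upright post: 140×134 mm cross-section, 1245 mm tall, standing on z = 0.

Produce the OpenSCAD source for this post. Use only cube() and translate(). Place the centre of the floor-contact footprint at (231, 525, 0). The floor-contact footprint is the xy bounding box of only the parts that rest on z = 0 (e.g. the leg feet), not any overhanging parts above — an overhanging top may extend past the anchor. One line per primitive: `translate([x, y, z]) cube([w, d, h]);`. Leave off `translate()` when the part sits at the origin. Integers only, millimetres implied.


translate([161, 458, 0]) cube([140, 134, 1245]);


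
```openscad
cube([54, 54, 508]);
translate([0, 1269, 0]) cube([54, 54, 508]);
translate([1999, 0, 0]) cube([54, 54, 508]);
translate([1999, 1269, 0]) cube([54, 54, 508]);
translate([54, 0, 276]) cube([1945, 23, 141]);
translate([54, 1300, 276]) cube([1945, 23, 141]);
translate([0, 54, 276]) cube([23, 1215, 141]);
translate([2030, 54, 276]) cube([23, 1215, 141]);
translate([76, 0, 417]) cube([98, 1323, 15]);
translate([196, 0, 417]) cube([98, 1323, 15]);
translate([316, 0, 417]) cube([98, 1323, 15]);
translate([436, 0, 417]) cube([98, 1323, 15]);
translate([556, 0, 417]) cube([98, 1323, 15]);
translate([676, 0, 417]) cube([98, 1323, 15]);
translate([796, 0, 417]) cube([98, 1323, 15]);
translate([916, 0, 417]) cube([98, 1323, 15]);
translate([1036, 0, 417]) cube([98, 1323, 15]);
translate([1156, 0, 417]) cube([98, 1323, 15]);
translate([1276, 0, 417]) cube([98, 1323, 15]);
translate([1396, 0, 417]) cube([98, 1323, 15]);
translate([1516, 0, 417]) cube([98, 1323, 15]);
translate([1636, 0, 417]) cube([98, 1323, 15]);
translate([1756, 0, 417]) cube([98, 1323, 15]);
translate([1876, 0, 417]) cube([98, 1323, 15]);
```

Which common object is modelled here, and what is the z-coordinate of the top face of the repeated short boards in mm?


A bed frame. The slat-top height is 432 mm.

Four posts, four rails, and a row of slats — a bed frame. Slats sit on the rails at z = 276 + 141 = 417; with slat thickness 15, the top is 432 mm.


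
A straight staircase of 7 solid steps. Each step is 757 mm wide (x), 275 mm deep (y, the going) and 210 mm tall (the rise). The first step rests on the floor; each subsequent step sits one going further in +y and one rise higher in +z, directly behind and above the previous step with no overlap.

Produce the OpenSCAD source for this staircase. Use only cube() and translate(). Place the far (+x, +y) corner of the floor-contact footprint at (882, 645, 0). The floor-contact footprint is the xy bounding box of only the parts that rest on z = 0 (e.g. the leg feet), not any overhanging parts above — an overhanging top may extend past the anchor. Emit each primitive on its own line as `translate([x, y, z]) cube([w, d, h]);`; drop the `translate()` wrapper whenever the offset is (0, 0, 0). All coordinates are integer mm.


translate([125, 370, 0]) cube([757, 275, 210]);
translate([125, 645, 210]) cube([757, 275, 210]);
translate([125, 920, 420]) cube([757, 275, 210]);
translate([125, 1195, 630]) cube([757, 275, 210]);
translate([125, 1470, 840]) cube([757, 275, 210]);
translate([125, 1745, 1050]) cube([757, 275, 210]);
translate([125, 2020, 1260]) cube([757, 275, 210]);


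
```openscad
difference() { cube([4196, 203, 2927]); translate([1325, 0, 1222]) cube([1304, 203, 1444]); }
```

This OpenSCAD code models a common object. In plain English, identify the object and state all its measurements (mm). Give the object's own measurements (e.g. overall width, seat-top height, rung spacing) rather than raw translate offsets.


A wall 4196 mm long (x), 203 mm thick (y), 2927 mm tall, with a rectangular window opening cut through it. The opening is 1304 mm wide and 1444 mm tall; its sill is at z = 1222 mm and its near (−x) edge is 1325 mm from the wall's −x end. The opening passes through the full wall thickness.


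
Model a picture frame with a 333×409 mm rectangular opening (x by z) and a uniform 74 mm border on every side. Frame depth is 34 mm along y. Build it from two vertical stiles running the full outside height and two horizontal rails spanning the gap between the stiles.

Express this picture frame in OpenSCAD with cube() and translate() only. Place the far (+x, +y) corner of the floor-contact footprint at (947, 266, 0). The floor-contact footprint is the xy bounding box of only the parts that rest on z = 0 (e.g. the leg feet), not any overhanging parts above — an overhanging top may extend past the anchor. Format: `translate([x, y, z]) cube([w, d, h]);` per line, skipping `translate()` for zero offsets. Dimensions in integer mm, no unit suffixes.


translate([466, 232, 0]) cube([74, 34, 557]);
translate([873, 232, 0]) cube([74, 34, 557]);
translate([540, 232, 0]) cube([333, 34, 74]);
translate([540, 232, 483]) cube([333, 34, 74]);


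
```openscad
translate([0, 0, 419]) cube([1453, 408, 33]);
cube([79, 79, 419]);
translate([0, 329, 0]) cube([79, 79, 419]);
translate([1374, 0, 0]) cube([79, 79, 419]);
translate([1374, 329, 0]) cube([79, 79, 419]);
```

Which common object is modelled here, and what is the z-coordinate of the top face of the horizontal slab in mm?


A bench. The seat-top height is 452 mm.

A long slab on four corner posts — a bench. The slab sits at z = 419 with thickness 33, so the top is 419 + 33 = 452 mm.


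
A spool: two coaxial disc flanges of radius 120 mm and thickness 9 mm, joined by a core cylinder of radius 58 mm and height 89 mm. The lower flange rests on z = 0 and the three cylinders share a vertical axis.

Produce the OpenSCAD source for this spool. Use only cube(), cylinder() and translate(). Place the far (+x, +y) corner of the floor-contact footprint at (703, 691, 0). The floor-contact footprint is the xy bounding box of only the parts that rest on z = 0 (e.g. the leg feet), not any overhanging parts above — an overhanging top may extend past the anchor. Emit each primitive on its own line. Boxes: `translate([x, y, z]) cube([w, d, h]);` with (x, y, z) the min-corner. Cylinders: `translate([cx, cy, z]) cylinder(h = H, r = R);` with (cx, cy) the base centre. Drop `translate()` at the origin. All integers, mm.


translate([583, 571, 0]) cylinder(h = 9, r = 120);
translate([583, 571, 9]) cylinder(h = 89, r = 58);
translate([583, 571, 98]) cylinder(h = 9, r = 120);


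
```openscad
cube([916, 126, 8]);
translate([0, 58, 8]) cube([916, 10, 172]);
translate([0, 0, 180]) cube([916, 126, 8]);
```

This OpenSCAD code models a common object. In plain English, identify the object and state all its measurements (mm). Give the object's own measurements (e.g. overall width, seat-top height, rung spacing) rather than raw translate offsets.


An I-beam lying along x, 916 mm long. Overall section height 188 mm. Two flanges 126 mm wide (y) and 8 mm thick, one on the floor and one at the top; a web 10 mm thick runs between them, centred on the flange width.


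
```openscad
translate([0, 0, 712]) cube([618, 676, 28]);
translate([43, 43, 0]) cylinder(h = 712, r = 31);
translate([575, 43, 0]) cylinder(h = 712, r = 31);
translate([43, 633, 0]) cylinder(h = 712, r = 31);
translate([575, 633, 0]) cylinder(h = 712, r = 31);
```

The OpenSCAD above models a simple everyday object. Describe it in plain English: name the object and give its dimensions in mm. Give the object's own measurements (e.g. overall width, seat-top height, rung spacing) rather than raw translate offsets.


A table: top 618 mm (x) × 676 mm (y), 28 mm thick, upper face at z = 740 mm, on four round legs of 62 mm diameter, each leg's bounding box inset 12 mm from the nearest pair of top edges from z = 0 to the bottom of the top.


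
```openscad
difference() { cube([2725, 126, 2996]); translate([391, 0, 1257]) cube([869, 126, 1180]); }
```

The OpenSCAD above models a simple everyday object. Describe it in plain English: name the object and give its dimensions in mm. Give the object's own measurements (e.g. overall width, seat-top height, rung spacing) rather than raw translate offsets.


A wall 2725 mm long (x), 126 mm thick (y), 2996 mm tall, with a rectangular window opening cut through it. The opening is 869 mm wide and 1180 mm tall; its sill is at z = 1257 mm and its near (−x) edge is 391 mm from the wall's −x end. The opening passes through the full wall thickness.


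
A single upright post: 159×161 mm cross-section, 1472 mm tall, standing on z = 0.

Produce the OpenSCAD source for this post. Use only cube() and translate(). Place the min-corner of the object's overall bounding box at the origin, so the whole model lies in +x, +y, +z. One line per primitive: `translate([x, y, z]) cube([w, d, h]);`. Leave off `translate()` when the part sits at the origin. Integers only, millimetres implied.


cube([159, 161, 1472]);


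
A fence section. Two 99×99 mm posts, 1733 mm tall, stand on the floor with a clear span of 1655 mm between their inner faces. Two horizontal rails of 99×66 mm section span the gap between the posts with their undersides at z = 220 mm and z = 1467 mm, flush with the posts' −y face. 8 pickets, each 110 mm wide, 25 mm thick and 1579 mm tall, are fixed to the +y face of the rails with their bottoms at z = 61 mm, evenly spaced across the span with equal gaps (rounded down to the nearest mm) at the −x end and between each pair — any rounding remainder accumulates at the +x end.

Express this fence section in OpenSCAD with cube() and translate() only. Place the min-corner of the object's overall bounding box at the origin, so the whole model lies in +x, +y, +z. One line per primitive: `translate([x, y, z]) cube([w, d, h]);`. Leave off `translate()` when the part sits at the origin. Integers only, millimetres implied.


cube([99, 99, 1733]);
translate([1754, 0, 0]) cube([99, 99, 1733]);
translate([99, 0, 220]) cube([1655, 99, 66]);
translate([99, 0, 1467]) cube([1655, 99, 66]);
translate([185, 99, 61]) cube([110, 25, 1579]);
translate([381, 99, 61]) cube([110, 25, 1579]);
translate([577, 99, 61]) cube([110, 25, 1579]);
translate([773, 99, 61]) cube([110, 25, 1579]);
translate([969, 99, 61]) cube([110, 25, 1579]);
translate([1165, 99, 61]) cube([110, 25, 1579]);
translate([1361, 99, 61]) cube([110, 25, 1579]);
translate([1557, 99, 61]) cube([110, 25, 1579]);
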